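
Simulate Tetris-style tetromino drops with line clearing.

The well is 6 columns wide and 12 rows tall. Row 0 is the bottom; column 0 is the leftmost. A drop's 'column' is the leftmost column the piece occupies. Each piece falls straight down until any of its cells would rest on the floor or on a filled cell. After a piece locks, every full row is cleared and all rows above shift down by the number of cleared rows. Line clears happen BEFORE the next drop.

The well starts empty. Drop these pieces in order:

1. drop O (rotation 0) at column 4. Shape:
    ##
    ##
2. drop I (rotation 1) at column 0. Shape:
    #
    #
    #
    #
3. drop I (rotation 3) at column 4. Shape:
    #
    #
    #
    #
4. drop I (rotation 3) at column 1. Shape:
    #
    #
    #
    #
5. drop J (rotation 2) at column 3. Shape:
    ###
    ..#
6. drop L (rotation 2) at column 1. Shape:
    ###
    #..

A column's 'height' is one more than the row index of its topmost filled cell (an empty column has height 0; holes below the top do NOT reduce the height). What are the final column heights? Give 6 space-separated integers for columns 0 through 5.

Answer: 4 8 8 8 7 7

Derivation:
Drop 1: O rot0 at col 4 lands with bottom-row=0; cleared 0 line(s) (total 0); column heights now [0 0 0 0 2 2], max=2
Drop 2: I rot1 at col 0 lands with bottom-row=0; cleared 0 line(s) (total 0); column heights now [4 0 0 0 2 2], max=4
Drop 3: I rot3 at col 4 lands with bottom-row=2; cleared 0 line(s) (total 0); column heights now [4 0 0 0 6 2], max=6
Drop 4: I rot3 at col 1 lands with bottom-row=0; cleared 0 line(s) (total 0); column heights now [4 4 0 0 6 2], max=6
Drop 5: J rot2 at col 3 lands with bottom-row=5; cleared 0 line(s) (total 0); column heights now [4 4 0 7 7 7], max=7
Drop 6: L rot2 at col 1 lands with bottom-row=6; cleared 0 line(s) (total 0); column heights now [4 8 8 8 7 7], max=8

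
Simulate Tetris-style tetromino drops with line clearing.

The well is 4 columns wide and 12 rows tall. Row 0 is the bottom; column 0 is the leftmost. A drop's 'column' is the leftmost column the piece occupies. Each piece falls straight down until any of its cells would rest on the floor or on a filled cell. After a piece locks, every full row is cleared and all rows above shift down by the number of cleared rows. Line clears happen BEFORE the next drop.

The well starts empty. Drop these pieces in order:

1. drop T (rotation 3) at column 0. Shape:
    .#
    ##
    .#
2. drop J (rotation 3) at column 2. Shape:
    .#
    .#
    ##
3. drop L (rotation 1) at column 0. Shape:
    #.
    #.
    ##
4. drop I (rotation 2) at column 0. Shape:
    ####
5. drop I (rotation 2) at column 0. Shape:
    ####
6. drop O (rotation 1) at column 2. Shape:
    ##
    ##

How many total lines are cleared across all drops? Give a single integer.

Answer: 3

Derivation:
Drop 1: T rot3 at col 0 lands with bottom-row=0; cleared 0 line(s) (total 0); column heights now [2 3 0 0], max=3
Drop 2: J rot3 at col 2 lands with bottom-row=0; cleared 0 line(s) (total 0); column heights now [2 3 1 3], max=3
Drop 3: L rot1 at col 0 lands with bottom-row=3; cleared 0 line(s) (total 0); column heights now [6 4 1 3], max=6
Drop 4: I rot2 at col 0 lands with bottom-row=6; cleared 1 line(s) (total 1); column heights now [6 4 1 3], max=6
Drop 5: I rot2 at col 0 lands with bottom-row=6; cleared 1 line(s) (total 2); column heights now [6 4 1 3], max=6
Drop 6: O rot1 at col 2 lands with bottom-row=3; cleared 1 line(s) (total 3); column heights now [5 3 4 4], max=5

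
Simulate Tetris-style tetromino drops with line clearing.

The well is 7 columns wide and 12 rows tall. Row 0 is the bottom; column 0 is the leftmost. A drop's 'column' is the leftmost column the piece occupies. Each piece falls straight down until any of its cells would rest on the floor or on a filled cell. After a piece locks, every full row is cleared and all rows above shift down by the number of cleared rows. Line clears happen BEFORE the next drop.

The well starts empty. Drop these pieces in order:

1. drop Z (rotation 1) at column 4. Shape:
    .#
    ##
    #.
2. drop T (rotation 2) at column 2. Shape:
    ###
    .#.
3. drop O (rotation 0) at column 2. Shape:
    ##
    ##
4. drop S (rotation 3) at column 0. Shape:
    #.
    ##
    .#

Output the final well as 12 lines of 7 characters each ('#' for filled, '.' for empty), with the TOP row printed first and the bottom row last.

Answer: .......
.......
.......
.......
.......
.......
.......
..##...
..##...
#.####.
##.###.
.#..#..

Derivation:
Drop 1: Z rot1 at col 4 lands with bottom-row=0; cleared 0 line(s) (total 0); column heights now [0 0 0 0 2 3 0], max=3
Drop 2: T rot2 at col 2 lands with bottom-row=1; cleared 0 line(s) (total 0); column heights now [0 0 3 3 3 3 0], max=3
Drop 3: O rot0 at col 2 lands with bottom-row=3; cleared 0 line(s) (total 0); column heights now [0 0 5 5 3 3 0], max=5
Drop 4: S rot3 at col 0 lands with bottom-row=0; cleared 0 line(s) (total 0); column heights now [3 2 5 5 3 3 0], max=5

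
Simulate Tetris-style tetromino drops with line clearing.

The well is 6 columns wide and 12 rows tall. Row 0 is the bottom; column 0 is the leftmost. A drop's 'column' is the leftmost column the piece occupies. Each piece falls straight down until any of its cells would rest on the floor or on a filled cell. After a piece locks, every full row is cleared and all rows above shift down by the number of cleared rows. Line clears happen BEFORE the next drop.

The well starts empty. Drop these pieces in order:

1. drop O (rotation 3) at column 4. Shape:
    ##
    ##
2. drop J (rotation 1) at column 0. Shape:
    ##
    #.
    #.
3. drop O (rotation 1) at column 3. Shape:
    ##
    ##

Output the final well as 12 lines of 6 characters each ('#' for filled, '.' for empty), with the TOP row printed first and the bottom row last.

Answer: ......
......
......
......
......
......
......
......
...##.
##.##.
#...##
#...##

Derivation:
Drop 1: O rot3 at col 4 lands with bottom-row=0; cleared 0 line(s) (total 0); column heights now [0 0 0 0 2 2], max=2
Drop 2: J rot1 at col 0 lands with bottom-row=0; cleared 0 line(s) (total 0); column heights now [3 3 0 0 2 2], max=3
Drop 3: O rot1 at col 3 lands with bottom-row=2; cleared 0 line(s) (total 0); column heights now [3 3 0 4 4 2], max=4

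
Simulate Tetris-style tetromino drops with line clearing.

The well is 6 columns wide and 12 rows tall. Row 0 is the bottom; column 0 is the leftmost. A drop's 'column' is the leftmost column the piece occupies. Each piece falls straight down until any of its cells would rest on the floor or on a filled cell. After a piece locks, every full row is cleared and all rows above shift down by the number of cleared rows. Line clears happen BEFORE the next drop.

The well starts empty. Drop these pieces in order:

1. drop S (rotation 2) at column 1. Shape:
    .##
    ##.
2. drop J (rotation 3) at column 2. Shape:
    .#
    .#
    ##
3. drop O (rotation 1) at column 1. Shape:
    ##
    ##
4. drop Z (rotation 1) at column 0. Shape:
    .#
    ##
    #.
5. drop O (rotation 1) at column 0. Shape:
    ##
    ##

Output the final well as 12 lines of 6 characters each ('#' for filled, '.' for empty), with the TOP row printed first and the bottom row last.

Answer: ......
......
......
##....
##....
.#....
##....
####..
.###..
..##..
..##..
.##...

Derivation:
Drop 1: S rot2 at col 1 lands with bottom-row=0; cleared 0 line(s) (total 0); column heights now [0 1 2 2 0 0], max=2
Drop 2: J rot3 at col 2 lands with bottom-row=2; cleared 0 line(s) (total 0); column heights now [0 1 3 5 0 0], max=5
Drop 3: O rot1 at col 1 lands with bottom-row=3; cleared 0 line(s) (total 0); column heights now [0 5 5 5 0 0], max=5
Drop 4: Z rot1 at col 0 lands with bottom-row=4; cleared 0 line(s) (total 0); column heights now [6 7 5 5 0 0], max=7
Drop 5: O rot1 at col 0 lands with bottom-row=7; cleared 0 line(s) (total 0); column heights now [9 9 5 5 0 0], max=9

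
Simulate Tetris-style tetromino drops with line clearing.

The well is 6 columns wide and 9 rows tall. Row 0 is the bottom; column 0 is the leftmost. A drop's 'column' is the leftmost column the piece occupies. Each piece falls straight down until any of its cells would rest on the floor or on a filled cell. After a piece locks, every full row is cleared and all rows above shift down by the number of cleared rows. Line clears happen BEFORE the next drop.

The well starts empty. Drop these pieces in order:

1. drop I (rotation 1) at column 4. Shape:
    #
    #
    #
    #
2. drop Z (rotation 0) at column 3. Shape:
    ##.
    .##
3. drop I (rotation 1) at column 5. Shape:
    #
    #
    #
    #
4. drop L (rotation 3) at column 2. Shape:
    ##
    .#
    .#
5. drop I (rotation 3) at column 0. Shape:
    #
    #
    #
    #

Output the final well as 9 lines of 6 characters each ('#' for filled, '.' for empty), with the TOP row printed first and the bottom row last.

Drop 1: I rot1 at col 4 lands with bottom-row=0; cleared 0 line(s) (total 0); column heights now [0 0 0 0 4 0], max=4
Drop 2: Z rot0 at col 3 lands with bottom-row=4; cleared 0 line(s) (total 0); column heights now [0 0 0 6 6 5], max=6
Drop 3: I rot1 at col 5 lands with bottom-row=5; cleared 0 line(s) (total 0); column heights now [0 0 0 6 6 9], max=9
Drop 4: L rot3 at col 2 lands with bottom-row=6; cleared 0 line(s) (total 0); column heights now [0 0 9 9 6 9], max=9
Drop 5: I rot3 at col 0 lands with bottom-row=0; cleared 0 line(s) (total 0); column heights now [4 0 9 9 6 9], max=9

Answer: ..##.#
...#.#
...#.#
...###
....##
#...#.
#...#.
#...#.
#...#.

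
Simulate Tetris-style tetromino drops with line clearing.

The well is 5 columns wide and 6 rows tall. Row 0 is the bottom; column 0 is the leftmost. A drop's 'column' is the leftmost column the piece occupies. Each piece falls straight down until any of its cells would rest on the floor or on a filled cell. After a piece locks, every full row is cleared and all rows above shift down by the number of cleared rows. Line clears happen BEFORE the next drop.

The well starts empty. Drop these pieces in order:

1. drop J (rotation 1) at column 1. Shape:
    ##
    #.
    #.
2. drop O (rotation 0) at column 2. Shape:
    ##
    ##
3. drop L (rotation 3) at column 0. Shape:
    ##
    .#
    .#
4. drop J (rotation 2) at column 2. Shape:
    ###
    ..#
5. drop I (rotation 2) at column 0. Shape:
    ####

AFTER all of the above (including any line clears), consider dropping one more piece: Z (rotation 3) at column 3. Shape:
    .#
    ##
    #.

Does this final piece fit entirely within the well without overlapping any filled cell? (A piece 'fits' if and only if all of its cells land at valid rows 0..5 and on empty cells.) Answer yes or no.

Answer: no

Derivation:
Drop 1: J rot1 at col 1 lands with bottom-row=0; cleared 0 line(s) (total 0); column heights now [0 3 3 0 0], max=3
Drop 2: O rot0 at col 2 lands with bottom-row=3; cleared 0 line(s) (total 0); column heights now [0 3 5 5 0], max=5
Drop 3: L rot3 at col 0 lands with bottom-row=3; cleared 0 line(s) (total 0); column heights now [6 6 5 5 0], max=6
Drop 4: J rot2 at col 2 lands with bottom-row=4; cleared 1 line(s) (total 1); column heights now [0 5 5 5 5], max=5
Drop 5: I rot2 at col 0 lands with bottom-row=5; cleared 0 line(s) (total 1); column heights now [6 6 6 6 5], max=6
Test piece Z rot3 at col 3 (width 2): heights before test = [6 6 6 6 5]; fits = False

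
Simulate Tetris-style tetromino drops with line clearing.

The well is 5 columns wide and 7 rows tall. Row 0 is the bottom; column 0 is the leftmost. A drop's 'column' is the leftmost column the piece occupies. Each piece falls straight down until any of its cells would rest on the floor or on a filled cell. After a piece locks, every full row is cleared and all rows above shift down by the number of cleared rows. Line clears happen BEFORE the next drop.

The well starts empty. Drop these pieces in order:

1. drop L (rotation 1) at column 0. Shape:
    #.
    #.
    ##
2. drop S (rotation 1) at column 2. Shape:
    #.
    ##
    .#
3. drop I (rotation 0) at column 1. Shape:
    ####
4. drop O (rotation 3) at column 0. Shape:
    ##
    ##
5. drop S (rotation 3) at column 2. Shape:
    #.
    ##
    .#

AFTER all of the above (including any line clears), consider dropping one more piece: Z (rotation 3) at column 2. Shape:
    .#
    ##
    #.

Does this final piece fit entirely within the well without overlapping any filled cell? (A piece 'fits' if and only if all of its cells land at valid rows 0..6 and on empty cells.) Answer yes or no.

Drop 1: L rot1 at col 0 lands with bottom-row=0; cleared 0 line(s) (total 0); column heights now [3 1 0 0 0], max=3
Drop 2: S rot1 at col 2 lands with bottom-row=0; cleared 0 line(s) (total 0); column heights now [3 1 3 2 0], max=3
Drop 3: I rot0 at col 1 lands with bottom-row=3; cleared 0 line(s) (total 0); column heights now [3 4 4 4 4], max=4
Drop 4: O rot3 at col 0 lands with bottom-row=4; cleared 0 line(s) (total 0); column heights now [6 6 4 4 4], max=6
Drop 5: S rot3 at col 2 lands with bottom-row=4; cleared 0 line(s) (total 0); column heights now [6 6 7 6 4], max=7
Test piece Z rot3 at col 2 (width 2): heights before test = [6 6 7 6 4]; fits = False

Answer: no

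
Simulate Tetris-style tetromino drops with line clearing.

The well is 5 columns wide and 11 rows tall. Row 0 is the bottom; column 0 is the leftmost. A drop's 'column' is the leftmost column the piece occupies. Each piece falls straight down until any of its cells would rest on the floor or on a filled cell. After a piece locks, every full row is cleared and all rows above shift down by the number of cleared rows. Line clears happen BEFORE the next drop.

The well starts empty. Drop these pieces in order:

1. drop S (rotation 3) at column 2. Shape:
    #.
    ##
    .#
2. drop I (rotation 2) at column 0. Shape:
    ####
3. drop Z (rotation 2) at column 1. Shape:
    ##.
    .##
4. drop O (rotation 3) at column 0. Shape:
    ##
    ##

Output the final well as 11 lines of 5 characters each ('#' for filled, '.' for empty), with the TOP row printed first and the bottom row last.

Drop 1: S rot3 at col 2 lands with bottom-row=0; cleared 0 line(s) (total 0); column heights now [0 0 3 2 0], max=3
Drop 2: I rot2 at col 0 lands with bottom-row=3; cleared 0 line(s) (total 0); column heights now [4 4 4 4 0], max=4
Drop 3: Z rot2 at col 1 lands with bottom-row=4; cleared 0 line(s) (total 0); column heights now [4 6 6 5 0], max=6
Drop 4: O rot3 at col 0 lands with bottom-row=6; cleared 0 line(s) (total 0); column heights now [8 8 6 5 0], max=8

Answer: .....
.....
.....
##...
##...
.##..
..##.
####.
..#..
..##.
...#.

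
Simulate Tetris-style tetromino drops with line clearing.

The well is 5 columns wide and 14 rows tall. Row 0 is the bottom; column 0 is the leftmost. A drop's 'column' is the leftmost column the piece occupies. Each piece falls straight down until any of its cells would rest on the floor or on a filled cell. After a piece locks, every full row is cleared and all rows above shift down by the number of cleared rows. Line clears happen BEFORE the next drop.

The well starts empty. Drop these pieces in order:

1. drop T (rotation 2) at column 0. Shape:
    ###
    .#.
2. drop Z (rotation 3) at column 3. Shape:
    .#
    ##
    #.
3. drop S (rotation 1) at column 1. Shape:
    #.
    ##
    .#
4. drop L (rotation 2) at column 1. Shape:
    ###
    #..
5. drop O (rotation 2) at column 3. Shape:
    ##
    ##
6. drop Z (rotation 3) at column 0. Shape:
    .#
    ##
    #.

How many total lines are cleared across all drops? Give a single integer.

Answer: 1

Derivation:
Drop 1: T rot2 at col 0 lands with bottom-row=0; cleared 0 line(s) (total 0); column heights now [2 2 2 0 0], max=2
Drop 2: Z rot3 at col 3 lands with bottom-row=0; cleared 1 line(s) (total 1); column heights now [0 1 0 1 2], max=2
Drop 3: S rot1 at col 1 lands with bottom-row=0; cleared 0 line(s) (total 1); column heights now [0 3 2 1 2], max=3
Drop 4: L rot2 at col 1 lands with bottom-row=3; cleared 0 line(s) (total 1); column heights now [0 5 5 5 2], max=5
Drop 5: O rot2 at col 3 lands with bottom-row=5; cleared 0 line(s) (total 1); column heights now [0 5 5 7 7], max=7
Drop 6: Z rot3 at col 0 lands with bottom-row=4; cleared 0 line(s) (total 1); column heights now [6 7 5 7 7], max=7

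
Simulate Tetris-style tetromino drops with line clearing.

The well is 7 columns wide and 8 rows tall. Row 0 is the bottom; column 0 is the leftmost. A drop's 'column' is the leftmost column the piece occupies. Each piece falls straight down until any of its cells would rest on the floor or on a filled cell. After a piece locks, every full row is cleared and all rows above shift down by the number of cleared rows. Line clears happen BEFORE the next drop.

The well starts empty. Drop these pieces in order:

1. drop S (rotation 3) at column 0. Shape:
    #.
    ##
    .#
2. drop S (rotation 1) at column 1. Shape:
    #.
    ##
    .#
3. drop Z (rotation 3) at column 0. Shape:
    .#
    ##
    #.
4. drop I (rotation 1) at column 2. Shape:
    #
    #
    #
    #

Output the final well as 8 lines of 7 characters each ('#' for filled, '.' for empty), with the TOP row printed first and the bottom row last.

Answer: .......
..#....
.##....
###....
###....
###....
###....
.#.....

Derivation:
Drop 1: S rot3 at col 0 lands with bottom-row=0; cleared 0 line(s) (total 0); column heights now [3 2 0 0 0 0 0], max=3
Drop 2: S rot1 at col 1 lands with bottom-row=1; cleared 0 line(s) (total 0); column heights now [3 4 3 0 0 0 0], max=4
Drop 3: Z rot3 at col 0 lands with bottom-row=3; cleared 0 line(s) (total 0); column heights now [5 6 3 0 0 0 0], max=6
Drop 4: I rot1 at col 2 lands with bottom-row=3; cleared 0 line(s) (total 0); column heights now [5 6 7 0 0 0 0], max=7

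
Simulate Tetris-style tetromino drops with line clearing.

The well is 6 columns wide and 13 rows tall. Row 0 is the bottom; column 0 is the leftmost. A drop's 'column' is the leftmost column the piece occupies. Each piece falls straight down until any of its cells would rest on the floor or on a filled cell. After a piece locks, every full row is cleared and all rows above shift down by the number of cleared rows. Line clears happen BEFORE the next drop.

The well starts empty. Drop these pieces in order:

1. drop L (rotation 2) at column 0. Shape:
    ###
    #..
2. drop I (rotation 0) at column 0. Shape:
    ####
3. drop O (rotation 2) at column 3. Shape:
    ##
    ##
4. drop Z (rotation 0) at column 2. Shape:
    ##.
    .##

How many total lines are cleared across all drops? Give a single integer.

Answer: 0

Derivation:
Drop 1: L rot2 at col 0 lands with bottom-row=0; cleared 0 line(s) (total 0); column heights now [2 2 2 0 0 0], max=2
Drop 2: I rot0 at col 0 lands with bottom-row=2; cleared 0 line(s) (total 0); column heights now [3 3 3 3 0 0], max=3
Drop 3: O rot2 at col 3 lands with bottom-row=3; cleared 0 line(s) (total 0); column heights now [3 3 3 5 5 0], max=5
Drop 4: Z rot0 at col 2 lands with bottom-row=5; cleared 0 line(s) (total 0); column heights now [3 3 7 7 6 0], max=7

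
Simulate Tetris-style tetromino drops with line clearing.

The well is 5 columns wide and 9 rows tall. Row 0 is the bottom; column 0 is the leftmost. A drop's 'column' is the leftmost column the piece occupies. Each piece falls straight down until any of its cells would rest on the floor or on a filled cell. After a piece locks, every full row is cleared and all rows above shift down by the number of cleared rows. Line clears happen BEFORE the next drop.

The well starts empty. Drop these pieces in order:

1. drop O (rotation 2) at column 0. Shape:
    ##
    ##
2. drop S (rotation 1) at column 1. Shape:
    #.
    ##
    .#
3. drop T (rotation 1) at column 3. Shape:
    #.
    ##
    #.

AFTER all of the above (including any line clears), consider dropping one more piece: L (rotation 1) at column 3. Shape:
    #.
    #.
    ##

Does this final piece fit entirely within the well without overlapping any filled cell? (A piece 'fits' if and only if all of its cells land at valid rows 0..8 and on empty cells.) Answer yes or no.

Answer: yes

Derivation:
Drop 1: O rot2 at col 0 lands with bottom-row=0; cleared 0 line(s) (total 0); column heights now [2 2 0 0 0], max=2
Drop 2: S rot1 at col 1 lands with bottom-row=1; cleared 0 line(s) (total 0); column heights now [2 4 3 0 0], max=4
Drop 3: T rot1 at col 3 lands with bottom-row=0; cleared 1 line(s) (total 1); column heights now [1 3 2 2 0], max=3
Test piece L rot1 at col 3 (width 2): heights before test = [1 3 2 2 0]; fits = True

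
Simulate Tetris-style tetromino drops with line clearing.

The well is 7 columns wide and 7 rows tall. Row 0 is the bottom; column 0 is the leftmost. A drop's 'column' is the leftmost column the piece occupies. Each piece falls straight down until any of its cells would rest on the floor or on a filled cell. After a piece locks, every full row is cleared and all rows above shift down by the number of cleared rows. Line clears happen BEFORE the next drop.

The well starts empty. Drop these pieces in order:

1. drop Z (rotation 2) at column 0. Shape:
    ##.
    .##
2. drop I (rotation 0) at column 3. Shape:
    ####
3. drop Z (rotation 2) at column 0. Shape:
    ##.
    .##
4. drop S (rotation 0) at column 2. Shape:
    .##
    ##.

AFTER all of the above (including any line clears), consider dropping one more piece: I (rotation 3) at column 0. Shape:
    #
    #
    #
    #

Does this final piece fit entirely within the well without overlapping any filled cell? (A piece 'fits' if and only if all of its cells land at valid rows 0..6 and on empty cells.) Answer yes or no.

Drop 1: Z rot2 at col 0 lands with bottom-row=0; cleared 0 line(s) (total 0); column heights now [2 2 1 0 0 0 0], max=2
Drop 2: I rot0 at col 3 lands with bottom-row=0; cleared 0 line(s) (total 0); column heights now [2 2 1 1 1 1 1], max=2
Drop 3: Z rot2 at col 0 lands with bottom-row=2; cleared 0 line(s) (total 0); column heights now [4 4 3 1 1 1 1], max=4
Drop 4: S rot0 at col 2 lands with bottom-row=3; cleared 0 line(s) (total 0); column heights now [4 4 4 5 5 1 1], max=5
Test piece I rot3 at col 0 (width 1): heights before test = [4 4 4 5 5 1 1]; fits = False

Answer: no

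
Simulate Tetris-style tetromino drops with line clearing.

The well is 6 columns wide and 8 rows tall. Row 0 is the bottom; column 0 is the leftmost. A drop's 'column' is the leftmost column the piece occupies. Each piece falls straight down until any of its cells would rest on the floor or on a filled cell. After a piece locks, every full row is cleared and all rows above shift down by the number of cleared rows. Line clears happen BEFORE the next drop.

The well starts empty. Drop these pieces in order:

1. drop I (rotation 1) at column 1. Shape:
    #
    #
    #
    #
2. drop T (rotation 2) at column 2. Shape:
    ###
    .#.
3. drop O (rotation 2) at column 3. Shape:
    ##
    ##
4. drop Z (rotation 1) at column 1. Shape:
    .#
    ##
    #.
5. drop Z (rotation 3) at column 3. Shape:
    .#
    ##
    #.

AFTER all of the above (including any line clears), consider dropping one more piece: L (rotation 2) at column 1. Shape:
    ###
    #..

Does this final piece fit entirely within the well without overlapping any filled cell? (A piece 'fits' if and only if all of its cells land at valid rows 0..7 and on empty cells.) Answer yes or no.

Drop 1: I rot1 at col 1 lands with bottom-row=0; cleared 0 line(s) (total 0); column heights now [0 4 0 0 0 0], max=4
Drop 2: T rot2 at col 2 lands with bottom-row=0; cleared 0 line(s) (total 0); column heights now [0 4 2 2 2 0], max=4
Drop 3: O rot2 at col 3 lands with bottom-row=2; cleared 0 line(s) (total 0); column heights now [0 4 2 4 4 0], max=4
Drop 4: Z rot1 at col 1 lands with bottom-row=4; cleared 0 line(s) (total 0); column heights now [0 6 7 4 4 0], max=7
Drop 5: Z rot3 at col 3 lands with bottom-row=4; cleared 0 line(s) (total 0); column heights now [0 6 7 6 7 0], max=7
Test piece L rot2 at col 1 (width 3): heights before test = [0 6 7 6 7 0]; fits = True

Answer: yes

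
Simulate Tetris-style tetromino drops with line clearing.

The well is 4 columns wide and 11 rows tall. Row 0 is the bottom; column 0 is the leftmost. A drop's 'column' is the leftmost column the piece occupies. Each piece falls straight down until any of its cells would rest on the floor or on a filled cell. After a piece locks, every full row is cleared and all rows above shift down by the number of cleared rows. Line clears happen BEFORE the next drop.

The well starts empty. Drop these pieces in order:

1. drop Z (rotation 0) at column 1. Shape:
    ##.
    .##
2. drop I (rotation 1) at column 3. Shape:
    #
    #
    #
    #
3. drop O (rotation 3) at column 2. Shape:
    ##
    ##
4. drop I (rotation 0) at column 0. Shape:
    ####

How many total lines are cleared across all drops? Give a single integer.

Drop 1: Z rot0 at col 1 lands with bottom-row=0; cleared 0 line(s) (total 0); column heights now [0 2 2 1], max=2
Drop 2: I rot1 at col 3 lands with bottom-row=1; cleared 0 line(s) (total 0); column heights now [0 2 2 5], max=5
Drop 3: O rot3 at col 2 lands with bottom-row=5; cleared 0 line(s) (total 0); column heights now [0 2 7 7], max=7
Drop 4: I rot0 at col 0 lands with bottom-row=7; cleared 1 line(s) (total 1); column heights now [0 2 7 7], max=7

Answer: 1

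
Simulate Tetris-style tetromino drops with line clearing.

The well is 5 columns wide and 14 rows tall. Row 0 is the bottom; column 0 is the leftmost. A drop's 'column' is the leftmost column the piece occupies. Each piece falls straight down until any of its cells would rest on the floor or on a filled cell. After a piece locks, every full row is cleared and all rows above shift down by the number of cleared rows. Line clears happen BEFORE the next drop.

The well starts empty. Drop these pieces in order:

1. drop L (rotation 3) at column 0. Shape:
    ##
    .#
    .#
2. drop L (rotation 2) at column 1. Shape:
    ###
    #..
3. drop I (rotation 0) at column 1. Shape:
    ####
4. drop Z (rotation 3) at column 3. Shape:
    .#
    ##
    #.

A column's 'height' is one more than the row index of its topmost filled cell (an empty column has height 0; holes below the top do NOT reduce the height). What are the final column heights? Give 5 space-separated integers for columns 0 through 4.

Answer: 3 6 6 8 9

Derivation:
Drop 1: L rot3 at col 0 lands with bottom-row=0; cleared 0 line(s) (total 0); column heights now [3 3 0 0 0], max=3
Drop 2: L rot2 at col 1 lands with bottom-row=3; cleared 0 line(s) (total 0); column heights now [3 5 5 5 0], max=5
Drop 3: I rot0 at col 1 lands with bottom-row=5; cleared 0 line(s) (total 0); column heights now [3 6 6 6 6], max=6
Drop 4: Z rot3 at col 3 lands with bottom-row=6; cleared 0 line(s) (total 0); column heights now [3 6 6 8 9], max=9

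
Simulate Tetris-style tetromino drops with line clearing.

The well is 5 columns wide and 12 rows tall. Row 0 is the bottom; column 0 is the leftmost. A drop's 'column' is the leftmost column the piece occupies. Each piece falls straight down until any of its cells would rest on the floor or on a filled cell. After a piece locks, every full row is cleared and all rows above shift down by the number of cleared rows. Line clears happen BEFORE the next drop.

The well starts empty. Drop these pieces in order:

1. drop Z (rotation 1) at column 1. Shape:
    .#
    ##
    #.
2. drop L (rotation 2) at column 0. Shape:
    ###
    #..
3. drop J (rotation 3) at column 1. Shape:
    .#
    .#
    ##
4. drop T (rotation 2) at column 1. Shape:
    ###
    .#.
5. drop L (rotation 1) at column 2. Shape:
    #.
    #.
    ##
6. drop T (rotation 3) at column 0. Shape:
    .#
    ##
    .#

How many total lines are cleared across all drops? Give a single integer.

Drop 1: Z rot1 at col 1 lands with bottom-row=0; cleared 0 line(s) (total 0); column heights now [0 2 3 0 0], max=3
Drop 2: L rot2 at col 0 lands with bottom-row=2; cleared 0 line(s) (total 0); column heights now [4 4 4 0 0], max=4
Drop 3: J rot3 at col 1 lands with bottom-row=4; cleared 0 line(s) (total 0); column heights now [4 5 7 0 0], max=7
Drop 4: T rot2 at col 1 lands with bottom-row=7; cleared 0 line(s) (total 0); column heights now [4 9 9 9 0], max=9
Drop 5: L rot1 at col 2 lands with bottom-row=9; cleared 0 line(s) (total 0); column heights now [4 9 12 10 0], max=12
Drop 6: T rot3 at col 0 lands with bottom-row=9; cleared 0 line(s) (total 0); column heights now [11 12 12 10 0], max=12

Answer: 0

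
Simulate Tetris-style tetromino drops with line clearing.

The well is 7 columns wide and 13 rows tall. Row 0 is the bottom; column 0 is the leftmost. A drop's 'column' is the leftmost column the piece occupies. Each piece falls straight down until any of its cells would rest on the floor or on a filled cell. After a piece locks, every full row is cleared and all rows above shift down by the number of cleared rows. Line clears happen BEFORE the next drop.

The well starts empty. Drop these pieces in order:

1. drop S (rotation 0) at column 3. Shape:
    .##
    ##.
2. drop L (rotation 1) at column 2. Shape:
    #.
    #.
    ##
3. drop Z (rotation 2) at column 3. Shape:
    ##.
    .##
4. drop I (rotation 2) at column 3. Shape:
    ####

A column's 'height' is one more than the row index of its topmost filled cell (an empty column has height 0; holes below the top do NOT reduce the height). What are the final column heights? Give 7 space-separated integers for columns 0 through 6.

Drop 1: S rot0 at col 3 lands with bottom-row=0; cleared 0 line(s) (total 0); column heights now [0 0 0 1 2 2 0], max=2
Drop 2: L rot1 at col 2 lands with bottom-row=1; cleared 0 line(s) (total 0); column heights now [0 0 4 2 2 2 0], max=4
Drop 3: Z rot2 at col 3 lands with bottom-row=2; cleared 0 line(s) (total 0); column heights now [0 0 4 4 4 3 0], max=4
Drop 4: I rot2 at col 3 lands with bottom-row=4; cleared 0 line(s) (total 0); column heights now [0 0 4 5 5 5 5], max=5

Answer: 0 0 4 5 5 5 5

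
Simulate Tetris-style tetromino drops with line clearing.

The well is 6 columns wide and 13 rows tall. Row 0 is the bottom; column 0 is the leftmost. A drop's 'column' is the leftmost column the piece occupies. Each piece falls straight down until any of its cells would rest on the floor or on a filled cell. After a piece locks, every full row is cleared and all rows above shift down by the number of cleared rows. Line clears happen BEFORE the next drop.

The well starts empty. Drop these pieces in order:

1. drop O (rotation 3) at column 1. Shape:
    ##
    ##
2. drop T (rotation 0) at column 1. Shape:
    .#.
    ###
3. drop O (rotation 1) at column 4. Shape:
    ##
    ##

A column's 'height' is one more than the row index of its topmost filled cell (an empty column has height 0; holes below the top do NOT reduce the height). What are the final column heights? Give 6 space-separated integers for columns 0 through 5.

Answer: 0 3 4 3 2 2

Derivation:
Drop 1: O rot3 at col 1 lands with bottom-row=0; cleared 0 line(s) (total 0); column heights now [0 2 2 0 0 0], max=2
Drop 2: T rot0 at col 1 lands with bottom-row=2; cleared 0 line(s) (total 0); column heights now [0 3 4 3 0 0], max=4
Drop 3: O rot1 at col 4 lands with bottom-row=0; cleared 0 line(s) (total 0); column heights now [0 3 4 3 2 2], max=4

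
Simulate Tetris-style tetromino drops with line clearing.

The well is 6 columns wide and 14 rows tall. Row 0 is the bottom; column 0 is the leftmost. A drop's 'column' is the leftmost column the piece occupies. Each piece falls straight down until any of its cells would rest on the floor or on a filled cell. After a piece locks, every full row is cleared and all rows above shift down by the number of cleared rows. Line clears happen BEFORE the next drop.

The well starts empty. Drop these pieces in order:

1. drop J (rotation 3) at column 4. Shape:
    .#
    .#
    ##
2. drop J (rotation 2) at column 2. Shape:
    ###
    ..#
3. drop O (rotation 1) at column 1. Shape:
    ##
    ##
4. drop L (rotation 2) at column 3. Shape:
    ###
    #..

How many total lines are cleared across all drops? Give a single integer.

Drop 1: J rot3 at col 4 lands with bottom-row=0; cleared 0 line(s) (total 0); column heights now [0 0 0 0 1 3], max=3
Drop 2: J rot2 at col 2 lands with bottom-row=1; cleared 0 line(s) (total 0); column heights now [0 0 3 3 3 3], max=3
Drop 3: O rot1 at col 1 lands with bottom-row=3; cleared 0 line(s) (total 0); column heights now [0 5 5 3 3 3], max=5
Drop 4: L rot2 at col 3 lands with bottom-row=3; cleared 0 line(s) (total 0); column heights now [0 5 5 5 5 5], max=5

Answer: 0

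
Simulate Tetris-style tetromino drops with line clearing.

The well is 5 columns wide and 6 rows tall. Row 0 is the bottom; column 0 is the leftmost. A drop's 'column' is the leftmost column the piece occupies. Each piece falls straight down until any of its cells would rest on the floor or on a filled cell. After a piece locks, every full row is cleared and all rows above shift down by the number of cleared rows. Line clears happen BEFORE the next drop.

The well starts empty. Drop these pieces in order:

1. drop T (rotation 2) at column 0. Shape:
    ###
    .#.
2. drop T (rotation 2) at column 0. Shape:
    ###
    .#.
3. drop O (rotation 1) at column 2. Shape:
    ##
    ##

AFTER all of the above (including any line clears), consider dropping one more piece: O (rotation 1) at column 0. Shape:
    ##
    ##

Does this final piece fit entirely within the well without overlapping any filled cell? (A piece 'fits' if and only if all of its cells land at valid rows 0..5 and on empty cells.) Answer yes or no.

Answer: yes

Derivation:
Drop 1: T rot2 at col 0 lands with bottom-row=0; cleared 0 line(s) (total 0); column heights now [2 2 2 0 0], max=2
Drop 2: T rot2 at col 0 lands with bottom-row=2; cleared 0 line(s) (total 0); column heights now [4 4 4 0 0], max=4
Drop 3: O rot1 at col 2 lands with bottom-row=4; cleared 0 line(s) (total 0); column heights now [4 4 6 6 0], max=6
Test piece O rot1 at col 0 (width 2): heights before test = [4 4 6 6 0]; fits = True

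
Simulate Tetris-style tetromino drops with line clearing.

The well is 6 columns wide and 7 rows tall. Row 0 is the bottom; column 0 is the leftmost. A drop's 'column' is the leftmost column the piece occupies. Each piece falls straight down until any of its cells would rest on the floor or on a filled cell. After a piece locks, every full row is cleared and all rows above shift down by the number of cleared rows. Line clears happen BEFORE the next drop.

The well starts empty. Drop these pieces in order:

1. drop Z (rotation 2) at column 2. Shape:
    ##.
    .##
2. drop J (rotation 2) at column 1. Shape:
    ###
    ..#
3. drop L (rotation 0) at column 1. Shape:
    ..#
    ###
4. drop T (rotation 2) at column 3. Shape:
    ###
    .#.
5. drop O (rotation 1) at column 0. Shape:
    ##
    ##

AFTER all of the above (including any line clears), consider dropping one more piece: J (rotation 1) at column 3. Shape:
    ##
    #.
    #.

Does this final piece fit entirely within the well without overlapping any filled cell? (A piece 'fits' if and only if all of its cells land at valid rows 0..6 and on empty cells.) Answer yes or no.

Answer: no

Derivation:
Drop 1: Z rot2 at col 2 lands with bottom-row=0; cleared 0 line(s) (total 0); column heights now [0 0 2 2 1 0], max=2
Drop 2: J rot2 at col 1 lands with bottom-row=2; cleared 0 line(s) (total 0); column heights now [0 4 4 4 1 0], max=4
Drop 3: L rot0 at col 1 lands with bottom-row=4; cleared 0 line(s) (total 0); column heights now [0 5 5 6 1 0], max=6
Drop 4: T rot2 at col 3 lands with bottom-row=5; cleared 0 line(s) (total 0); column heights now [0 5 5 7 7 7], max=7
Drop 5: O rot1 at col 0 lands with bottom-row=5; cleared 0 line(s) (total 0); column heights now [7 7 5 7 7 7], max=7
Test piece J rot1 at col 3 (width 2): heights before test = [7 7 5 7 7 7]; fits = False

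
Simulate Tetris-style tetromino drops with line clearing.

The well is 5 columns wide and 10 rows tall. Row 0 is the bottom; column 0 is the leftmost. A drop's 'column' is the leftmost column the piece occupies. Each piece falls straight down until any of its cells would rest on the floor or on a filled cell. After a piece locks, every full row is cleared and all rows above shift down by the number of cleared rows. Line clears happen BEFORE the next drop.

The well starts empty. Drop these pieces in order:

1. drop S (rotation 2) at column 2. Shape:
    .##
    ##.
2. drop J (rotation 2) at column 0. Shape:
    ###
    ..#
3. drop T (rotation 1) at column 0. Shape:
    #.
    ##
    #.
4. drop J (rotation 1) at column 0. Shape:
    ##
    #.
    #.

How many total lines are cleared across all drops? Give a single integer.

Answer: 0

Derivation:
Drop 1: S rot2 at col 2 lands with bottom-row=0; cleared 0 line(s) (total 0); column heights now [0 0 1 2 2], max=2
Drop 2: J rot2 at col 0 lands with bottom-row=1; cleared 0 line(s) (total 0); column heights now [3 3 3 2 2], max=3
Drop 3: T rot1 at col 0 lands with bottom-row=3; cleared 0 line(s) (total 0); column heights now [6 5 3 2 2], max=6
Drop 4: J rot1 at col 0 lands with bottom-row=6; cleared 0 line(s) (total 0); column heights now [9 9 3 2 2], max=9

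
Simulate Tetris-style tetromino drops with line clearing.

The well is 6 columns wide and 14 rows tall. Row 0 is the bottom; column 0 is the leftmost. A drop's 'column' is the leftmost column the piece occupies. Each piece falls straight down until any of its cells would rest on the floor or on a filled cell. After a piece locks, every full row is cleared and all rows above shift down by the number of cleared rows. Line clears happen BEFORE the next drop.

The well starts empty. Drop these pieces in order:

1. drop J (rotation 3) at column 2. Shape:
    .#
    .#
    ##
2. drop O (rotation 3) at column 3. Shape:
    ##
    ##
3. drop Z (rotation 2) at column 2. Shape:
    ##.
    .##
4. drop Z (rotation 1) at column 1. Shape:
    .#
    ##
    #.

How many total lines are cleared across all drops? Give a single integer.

Answer: 0

Derivation:
Drop 1: J rot3 at col 2 lands with bottom-row=0; cleared 0 line(s) (total 0); column heights now [0 0 1 3 0 0], max=3
Drop 2: O rot3 at col 3 lands with bottom-row=3; cleared 0 line(s) (total 0); column heights now [0 0 1 5 5 0], max=5
Drop 3: Z rot2 at col 2 lands with bottom-row=5; cleared 0 line(s) (total 0); column heights now [0 0 7 7 6 0], max=7
Drop 4: Z rot1 at col 1 lands with bottom-row=6; cleared 0 line(s) (total 0); column heights now [0 8 9 7 6 0], max=9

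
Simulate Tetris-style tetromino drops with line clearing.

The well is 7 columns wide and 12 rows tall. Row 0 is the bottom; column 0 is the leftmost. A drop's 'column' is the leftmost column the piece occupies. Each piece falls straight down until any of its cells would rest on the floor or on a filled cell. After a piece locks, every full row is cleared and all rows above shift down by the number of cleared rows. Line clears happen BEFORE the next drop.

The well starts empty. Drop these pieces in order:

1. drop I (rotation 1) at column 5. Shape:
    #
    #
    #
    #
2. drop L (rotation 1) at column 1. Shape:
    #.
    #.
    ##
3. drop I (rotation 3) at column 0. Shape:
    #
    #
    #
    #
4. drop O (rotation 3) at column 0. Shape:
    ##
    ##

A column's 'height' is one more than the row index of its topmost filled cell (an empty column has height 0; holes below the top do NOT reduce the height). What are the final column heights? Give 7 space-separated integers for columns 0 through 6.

Answer: 6 6 1 0 0 4 0

Derivation:
Drop 1: I rot1 at col 5 lands with bottom-row=0; cleared 0 line(s) (total 0); column heights now [0 0 0 0 0 4 0], max=4
Drop 2: L rot1 at col 1 lands with bottom-row=0; cleared 0 line(s) (total 0); column heights now [0 3 1 0 0 4 0], max=4
Drop 3: I rot3 at col 0 lands with bottom-row=0; cleared 0 line(s) (total 0); column heights now [4 3 1 0 0 4 0], max=4
Drop 4: O rot3 at col 0 lands with bottom-row=4; cleared 0 line(s) (total 0); column heights now [6 6 1 0 0 4 0], max=6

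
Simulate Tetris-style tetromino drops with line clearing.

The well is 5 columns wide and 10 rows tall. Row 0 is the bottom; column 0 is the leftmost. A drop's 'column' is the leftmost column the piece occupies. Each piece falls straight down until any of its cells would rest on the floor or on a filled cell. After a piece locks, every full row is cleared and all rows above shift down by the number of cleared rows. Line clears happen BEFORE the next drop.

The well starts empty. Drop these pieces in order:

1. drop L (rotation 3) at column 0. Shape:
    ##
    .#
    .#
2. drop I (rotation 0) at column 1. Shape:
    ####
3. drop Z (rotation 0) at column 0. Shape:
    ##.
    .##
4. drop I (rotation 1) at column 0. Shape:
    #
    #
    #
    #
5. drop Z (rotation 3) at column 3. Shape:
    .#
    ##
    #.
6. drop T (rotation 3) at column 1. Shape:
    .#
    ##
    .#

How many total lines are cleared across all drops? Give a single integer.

Drop 1: L rot3 at col 0 lands with bottom-row=0; cleared 0 line(s) (total 0); column heights now [3 3 0 0 0], max=3
Drop 2: I rot0 at col 1 lands with bottom-row=3; cleared 0 line(s) (total 0); column heights now [3 4 4 4 4], max=4
Drop 3: Z rot0 at col 0 lands with bottom-row=4; cleared 0 line(s) (total 0); column heights now [6 6 5 4 4], max=6
Drop 4: I rot1 at col 0 lands with bottom-row=6; cleared 0 line(s) (total 0); column heights now [10 6 5 4 4], max=10
Drop 5: Z rot3 at col 3 lands with bottom-row=4; cleared 0 line(s) (total 0); column heights now [10 6 5 6 7], max=10
Drop 6: T rot3 at col 1 lands with bottom-row=5; cleared 1 line(s) (total 1); column heights now [9 6 7 5 6], max=9

Answer: 1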